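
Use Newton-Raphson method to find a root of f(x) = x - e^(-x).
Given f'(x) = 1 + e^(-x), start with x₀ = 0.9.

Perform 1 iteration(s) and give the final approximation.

f(x) = x - e^(-x)
f'(x) = 1 + e^(-x)
x₀ = 0.9

Newton-Raphson formula: x_{n+1} = x_n - f(x_n)/f'(x_n)

Iteration 1:
  f(0.900000) = 0.493430
  f'(0.900000) = 1.406570
  x_1 = 0.900000 - 0.493430/1.406570 = 0.549196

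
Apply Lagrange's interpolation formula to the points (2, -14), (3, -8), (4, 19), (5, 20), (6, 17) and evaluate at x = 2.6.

Lagrange interpolation formula:
P(x) = Σ yᵢ × Lᵢ(x)
where Lᵢ(x) = Π_{j≠i} (x - xⱼ)/(xᵢ - xⱼ)

L_0(2.6) = (2.6 - 3)/(2 - 3) × (2.6 - 4)/(2 - 4) × (2.6 - 5)/(2 - 5) × (2.6 - 6)/(2 - 6) = 0.190400
L_1(2.6) = (2.6 - 2)/(3 - 2) × (2.6 - 4)/(3 - 4) × (2.6 - 5)/(3 - 5) × (2.6 - 6)/(3 - 6) = 1.142400
L_2(2.6) = (2.6 - 2)/(4 - 2) × (2.6 - 3)/(4 - 3) × (2.6 - 5)/(4 - 5) × (2.6 - 6)/(4 - 6) = -0.489600
L_3(2.6) = (2.6 - 2)/(5 - 2) × (2.6 - 3)/(5 - 3) × (2.6 - 4)/(5 - 4) × (2.6 - 6)/(5 - 6) = 0.190400
L_4(2.6) = (2.6 - 2)/(6 - 2) × (2.6 - 3)/(6 - 3) × (2.6 - 4)/(6 - 4) × (2.6 - 5)/(6 - 5) = -0.033600

P(2.6) = (-14)×L_0(2.6) + (-8)×L_1(2.6) + 19×L_2(2.6) + 20×L_3(2.6) + 17×L_4(2.6)
P(2.6) = -17.870400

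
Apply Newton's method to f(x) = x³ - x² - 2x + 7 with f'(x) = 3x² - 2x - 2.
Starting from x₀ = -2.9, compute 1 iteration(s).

f(x) = x³ - x² - 2x + 7
f'(x) = 3x² - 2x - 2
x₀ = -2.9

Newton-Raphson formula: x_{n+1} = x_n - f(x_n)/f'(x_n)

Iteration 1:
  f(-2.900000) = -19.999000
  f'(-2.900000) = 29.030000
  x_1 = -2.900000 - (-19.999000)/29.030000 = -2.211092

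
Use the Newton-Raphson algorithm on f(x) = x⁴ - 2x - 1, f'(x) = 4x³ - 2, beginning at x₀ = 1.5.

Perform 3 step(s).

f(x) = x⁴ - 2x - 1
f'(x) = 4x³ - 2
x₀ = 1.5

Newton-Raphson formula: x_{n+1} = x_n - f(x_n)/f'(x_n)

Iteration 1:
  f(1.500000) = 1.062500
  f'(1.500000) = 11.500000
  x_1 = 1.500000 - 1.062500/11.500000 = 1.407609
Iteration 2:
  f(1.407609) = 0.110579
  f'(1.407609) = 9.155931
  x_2 = 1.407609 - 0.110579/9.155931 = 1.395531
Iteration 3:
  f(1.395531) = 0.001724
  f'(1.395531) = 8.871234
  x_3 = 1.395531 - 0.001724/8.871234 = 1.395337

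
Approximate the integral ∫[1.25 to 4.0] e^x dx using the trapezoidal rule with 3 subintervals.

f(x) = e^x
a = 1.25, b = 4.0, n = 3
h = (b - a)/n = 0.916667

Trapezoidal rule: (h/2)[f(x₀) + 2f(x₁) + 2f(x₂) + ... + f(xₙ)]

x_0 = 1.2500, f(x_0) = 3.490343, coefficient = 1
x_1 = 2.1667, f(x_1) = 8.729138, coefficient = 2
x_2 = 3.0833, f(x_2) = 21.831051, coefficient = 2
x_3 = 4.0000, f(x_3) = 54.598150, coefficient = 1

I ≈ (0.916667/2) × 119.208873 = 54.637400
Exact value: 51.107807
Error: 3.529593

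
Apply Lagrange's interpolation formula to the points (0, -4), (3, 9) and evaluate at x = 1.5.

Lagrange interpolation formula:
P(x) = Σ yᵢ × Lᵢ(x)
where Lᵢ(x) = Π_{j≠i} (x - xⱼ)/(xᵢ - xⱼ)

L_0(1.5) = (1.5 - 3)/(0 - 3) = 0.500000
L_1(1.5) = (1.5 - 0)/(3 - 0) = 0.500000

P(1.5) = (-4)×L_0(1.5) + 9×L_1(1.5)
P(1.5) = 2.500000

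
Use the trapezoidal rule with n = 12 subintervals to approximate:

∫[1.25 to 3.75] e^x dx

f(x) = e^x
a = 1.25, b = 3.75, n = 12
h = (b - a)/n = 0.208333

Trapezoidal rule: (h/2)[f(x₀) + 2f(x₁) + 2f(x₂) + ... + f(xₙ)]

x_0 = 1.2500, f(x_0) = 3.490343, coefficient = 1
x_1 = 1.4583, f(x_1) = 4.298789, coefficient = 2
x_2 = 1.6667, f(x_2) = 5.294490, coefficient = 2
x_3 = 1.8750, f(x_3) = 6.520819, coefficient = 2
x_4 = 2.0833, f(x_4) = 8.031195, coefficient = 2
x_5 = 2.2917, f(x_5) = 9.891410, coefficient = 2
x_6 = 2.5000, f(x_6) = 12.182494, coefficient = 2
x_7 = 2.7083, f(x_7) = 15.004248, coefficient = 2
x_8 = 2.9167, f(x_8) = 18.479586, coefficient = 2
x_9 = 3.1250, f(x_9) = 22.759895, coefficient = 2
x_10 = 3.3333, f(x_10) = 28.031625, coefficient = 2
x_11 = 3.5417, f(x_11) = 34.524412, coefficient = 2
x_12 = 3.7500, f(x_12) = 42.521082, coefficient = 1

I ≈ (0.208333/2) × 376.049349 = 39.171807
Exact value: 39.030739
Error: 0.141068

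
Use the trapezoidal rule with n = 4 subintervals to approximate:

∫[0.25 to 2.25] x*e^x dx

f(x) = x*e^x
a = 0.25, b = 2.25, n = 4
h = (b - a)/n = 0.500000

Trapezoidal rule: (h/2)[f(x₀) + 2f(x₁) + 2f(x₂) + ... + f(xₙ)]

x_0 = 0.2500, f(x_0) = 0.321006, coefficient = 1
x_1 = 0.7500, f(x_1) = 1.587750, coefficient = 2
x_2 = 1.2500, f(x_2) = 4.362929, coefficient = 2
x_3 = 1.7500, f(x_3) = 10.070555, coefficient = 2
x_4 = 2.2500, f(x_4) = 21.347406, coefficient = 1

I ≈ (0.500000/2) × 53.710879 = 13.427720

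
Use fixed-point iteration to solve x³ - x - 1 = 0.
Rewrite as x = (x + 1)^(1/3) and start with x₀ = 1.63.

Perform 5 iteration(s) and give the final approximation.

Equation: x³ - x - 1 = 0
Fixed-point form: x = (x + 1)^(1/3)
x₀ = 1.63

x_1 = g(1.630000) = 1.380337
x_2 = g(1.380337) = 1.335200
x_3 = g(1.335200) = 1.326706
x_4 = g(1.326706) = 1.325095
x_5 = g(1.325095) = 1.324790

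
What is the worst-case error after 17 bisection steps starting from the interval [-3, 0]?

Bisection error bound: |error| ≤ (b-a)/2^n
|error| ≤ (0 - (-3))/2^17 = 3/2^17
|error| ≤ 0.0000228882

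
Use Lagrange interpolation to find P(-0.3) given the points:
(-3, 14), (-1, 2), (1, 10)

Lagrange interpolation formula:
P(x) = Σ yᵢ × Lᵢ(x)
where Lᵢ(x) = Π_{j≠i} (x - xⱼ)/(xᵢ - xⱼ)

L_0(-0.3) = (-0.3 - (-1))/(-3 - (-1)) × (-0.3 - 1)/(-3 - 1) = -0.113750
L_1(-0.3) = (-0.3 - (-3))/(-1 - (-3)) × (-0.3 - 1)/(-1 - 1) = 0.877500
L_2(-0.3) = (-0.3 - (-3))/(1 - (-3)) × (-0.3 - (-1))/(1 - (-1)) = 0.236250

P(-0.3) = 14×L_0(-0.3) + 2×L_1(-0.3) + 10×L_2(-0.3)
P(-0.3) = 2.525000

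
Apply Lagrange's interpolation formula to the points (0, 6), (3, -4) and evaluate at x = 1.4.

Lagrange interpolation formula:
P(x) = Σ yᵢ × Lᵢ(x)
where Lᵢ(x) = Π_{j≠i} (x - xⱼ)/(xᵢ - xⱼ)

L_0(1.4) = (1.4 - 3)/(0 - 3) = 0.533333
L_1(1.4) = (1.4 - 0)/(3 - 0) = 0.466667

P(1.4) = 6×L_0(1.4) + (-4)×L_1(1.4)
P(1.4) = 1.333333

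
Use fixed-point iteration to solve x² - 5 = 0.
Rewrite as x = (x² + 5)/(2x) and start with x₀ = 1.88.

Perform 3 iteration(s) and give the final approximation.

Equation: x² - 5 = 0
Fixed-point form: x = (x² + 5)/(2x)
x₀ = 1.88

x_1 = g(1.880000) = 2.269787
x_2 = g(2.269787) = 2.236318
x_3 = g(2.236318) = 2.236068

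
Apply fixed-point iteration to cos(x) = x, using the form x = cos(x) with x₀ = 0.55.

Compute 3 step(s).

Equation: cos(x) = x
Fixed-point form: x = cos(x)
x₀ = 0.55

x_1 = g(0.550000) = 0.852525
x_2 = g(0.852525) = 0.658084
x_3 = g(0.658084) = 0.791165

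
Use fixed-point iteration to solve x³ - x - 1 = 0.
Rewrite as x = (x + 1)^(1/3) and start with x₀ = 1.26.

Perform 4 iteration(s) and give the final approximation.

Equation: x³ - x - 1 = 0
Fixed-point form: x = (x + 1)^(1/3)
x₀ = 1.26

x_1 = g(1.260000) = 1.312309
x_2 = g(1.312309) = 1.322357
x_3 = g(1.322357) = 1.324269
x_4 = g(1.324269) = 1.324633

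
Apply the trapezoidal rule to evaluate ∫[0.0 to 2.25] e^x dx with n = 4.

f(x) = e^x
a = 0.0, b = 2.25, n = 4
h = (b - a)/n = 0.562500

Trapezoidal rule: (h/2)[f(x₀) + 2f(x₁) + 2f(x₂) + ... + f(xₙ)]

x_0 = 0.0000, f(x_0) = 1.000000, coefficient = 1
x_1 = 0.5625, f(x_1) = 1.755055, coefficient = 2
x_2 = 1.1250, f(x_2) = 3.080217, coefficient = 2
x_3 = 1.6875, f(x_3) = 5.405949, coefficient = 2
x_4 = 2.2500, f(x_4) = 9.487736, coefficient = 1

I ≈ (0.562500/2) × 30.970177 = 8.710362
Exact value: 8.487736
Error: 0.222626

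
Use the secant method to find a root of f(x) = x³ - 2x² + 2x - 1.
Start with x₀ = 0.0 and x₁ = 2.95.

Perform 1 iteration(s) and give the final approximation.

f(x) = x³ - 2x² + 2x - 1
x₀ = 0.0, x₁ = 2.95

Secant formula: x_{n+1} = x_n - f(x_n)(x_n - x_{n-1})/(f(x_n) - f(x_{n-1}))

Iteration 1:
  f(0.000000) = -1.000000
  f(2.950000) = 13.167375
  x_2 = 2.950000 - 13.167375×(2.950000 - 0.000000)/(13.167375 - (-1.000000))
       = 0.208225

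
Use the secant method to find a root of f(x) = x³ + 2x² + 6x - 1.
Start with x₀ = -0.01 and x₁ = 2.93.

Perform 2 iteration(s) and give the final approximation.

f(x) = x³ + 2x² + 6x - 1
x₀ = -0.01, x₁ = 2.93

Secant formula: x_{n+1} = x_n - f(x_n)(x_n - x_{n-1})/(f(x_n) - f(x_{n-1}))

Iteration 1:
  f(-0.010000) = -1.059801
  f(2.930000) = 58.903557
  x_2 = 2.930000 - 58.903557×(2.930000 - (-0.010000))/(58.903557 - (-1.059801))
       = 0.041962
Iteration 2:
  f(2.930000) = 58.903557
  f(0.041962) = -0.744633
  x_3 = 0.041962 - (-0.744633)×(0.041962 - 2.930000)/(-0.744633 - 58.903557)
       = 0.078016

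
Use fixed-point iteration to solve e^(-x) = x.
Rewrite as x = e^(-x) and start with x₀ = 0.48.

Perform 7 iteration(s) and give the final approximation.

Equation: e^(-x) = x
Fixed-point form: x = e^(-x)
x₀ = 0.48

x_1 = g(0.480000) = 0.618783
x_2 = g(0.618783) = 0.538599
x_3 = g(0.538599) = 0.583565
x_4 = g(0.583565) = 0.557906
x_5 = g(0.557906) = 0.572407
x_6 = g(0.572407) = 0.564166
x_7 = g(0.564166) = 0.568834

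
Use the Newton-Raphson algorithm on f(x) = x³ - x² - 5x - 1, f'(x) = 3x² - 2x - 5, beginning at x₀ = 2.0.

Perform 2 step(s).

f(x) = x³ - x² - 5x - 1
f'(x) = 3x² - 2x - 5
x₀ = 2.0

Newton-Raphson formula: x_{n+1} = x_n - f(x_n)/f'(x_n)

Iteration 1:
  f(2.000000) = -7.000000
  f'(2.000000) = 3.000000
  x_1 = 2.000000 - (-7.000000)/3.000000 = 4.333333
Iteration 2:
  f(4.333333) = 39.925926
  f'(4.333333) = 42.666667
  x_2 = 4.333333 - 39.925926/42.666667 = 3.397569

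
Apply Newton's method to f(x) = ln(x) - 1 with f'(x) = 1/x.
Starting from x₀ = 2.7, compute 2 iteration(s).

f(x) = ln(x) - 1
f'(x) = 1/x
x₀ = 2.7

Newton-Raphson formula: x_{n+1} = x_n - f(x_n)/f'(x_n)

Iteration 1:
  f(2.700000) = -0.006748
  f'(2.700000) = 0.370370
  x_1 = 2.700000 - (-0.006748)/0.370370 = 2.718220
Iteration 2:
  f(2.718220) = -0.000023
  f'(2.718220) = 0.367888
  x_2 = 2.718220 - (-0.000023)/0.367888 = 2.718282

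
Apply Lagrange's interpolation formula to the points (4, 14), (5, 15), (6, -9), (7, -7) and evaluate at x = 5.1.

Lagrange interpolation formula:
P(x) = Σ yᵢ × Lᵢ(x)
where Lᵢ(x) = Π_{j≠i} (x - xⱼ)/(xᵢ - xⱼ)

L_0(5.1) = (5.1 - 5)/(4 - 5) × (5.1 - 6)/(4 - 6) × (5.1 - 7)/(4 - 7) = -0.028500
L_1(5.1) = (5.1 - 4)/(5 - 4) × (5.1 - 6)/(5 - 6) × (5.1 - 7)/(5 - 7) = 0.940500
L_2(5.1) = (5.1 - 4)/(6 - 4) × (5.1 - 5)/(6 - 5) × (5.1 - 7)/(6 - 7) = 0.104500
L_3(5.1) = (5.1 - 4)/(7 - 4) × (5.1 - 5)/(7 - 5) × (5.1 - 6)/(7 - 6) = -0.016500

P(5.1) = 14×L_0(5.1) + 15×L_1(5.1) + (-9)×L_2(5.1) + (-7)×L_3(5.1)
P(5.1) = 12.883500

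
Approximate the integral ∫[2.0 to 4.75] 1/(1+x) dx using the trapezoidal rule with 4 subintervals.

f(x) = 1/(1+x)
a = 2.0, b = 4.75, n = 4
h = (b - a)/n = 0.687500

Trapezoidal rule: (h/2)[f(x₀) + 2f(x₁) + 2f(x₂) + ... + f(xₙ)]

x_0 = 2.0000, f(x_0) = 0.333333, coefficient = 1
x_1 = 2.6875, f(x_1) = 0.271186, coefficient = 2
x_2 = 3.3750, f(x_2) = 0.228571, coefficient = 2
x_3 = 4.0625, f(x_3) = 0.197531, coefficient = 2
x_4 = 4.7500, f(x_4) = 0.173913, coefficient = 1

I ≈ (0.687500/2) × 1.901824 = 0.653752
Exact value: 0.650588
Error: 0.003164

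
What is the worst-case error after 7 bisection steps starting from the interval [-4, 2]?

Bisection error bound: |error| ≤ (b-a)/2^n
|error| ≤ (2 - (-4))/2^7 = 6/2^7
|error| ≤ 0.0468750000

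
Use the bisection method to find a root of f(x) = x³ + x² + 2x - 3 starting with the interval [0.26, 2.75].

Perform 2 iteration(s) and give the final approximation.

f(x) = x³ + x² + 2x - 3
Initial interval: [0.26, 2.75]

Iteration 1:
  c_1 = (0.260000 + 2.750000)/2 = 1.505000
  f(c_1) = f(1.505000) = 5.683888
  f(a) × f(c) < 0, new interval: [0.260000, 1.505000]
Iteration 2:
  c_2 = (0.260000 + 1.505000)/2 = 0.882500
  f(c_2) = f(0.882500) = 0.231103
  f(a) × f(c) < 0, new interval: [0.260000, 0.882500]

After 2 iteration(s), the approximation is c_2 = 0.882500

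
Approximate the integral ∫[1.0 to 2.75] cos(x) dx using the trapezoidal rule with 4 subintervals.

f(x) = cos(x)
a = 1.0, b = 2.75, n = 4
h = (b - a)/n = 0.437500

Trapezoidal rule: (h/2)[f(x₀) + 2f(x₁) + 2f(x₂) + ... + f(xₙ)]

x_0 = 1.0000, f(x_0) = 0.540302, coefficient = 1
x_1 = 1.4375, f(x_1) = 0.132902, coefficient = 2
x_2 = 1.8750, f(x_2) = -0.299534, coefficient = 2
x_3 = 2.3125, f(x_3) = -0.675545, coefficient = 2
x_4 = 2.7500, f(x_4) = -0.924302, coefficient = 1

I ≈ (0.437500/2) × -2.068353 = -0.452452
Exact value: -0.459810
Error: 0.007358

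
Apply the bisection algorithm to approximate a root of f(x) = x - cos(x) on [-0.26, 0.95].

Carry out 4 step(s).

f(x) = x - cos(x)
Initial interval: [-0.26, 0.95]

Iteration 1:
  c_1 = (-0.260000 + 0.950000)/2 = 0.345000
  f(c_1) = f(0.345000) = -0.596075
  f(a) × f(c) ≥ 0, new interval: [0.345000, 0.950000]
Iteration 2:
  c_2 = (0.345000 + 0.950000)/2 = 0.647500
  f(c_2) = f(0.647500) = -0.150094
  f(a) × f(c) ≥ 0, new interval: [0.647500, 0.950000]
Iteration 3:
  c_3 = (0.647500 + 0.950000)/2 = 0.798750
  f(c_3) = f(0.798750) = 0.101147
  f(a) × f(c) < 0, new interval: [0.647500, 0.798750]
Iteration 4:
  c_4 = (0.647500 + 0.798750)/2 = 0.723125
  f(c_4) = f(0.723125) = -0.026616
  f(a) × f(c) ≥ 0, new interval: [0.723125, 0.798750]

After 4 iteration(s), the approximation is c_4 = 0.723125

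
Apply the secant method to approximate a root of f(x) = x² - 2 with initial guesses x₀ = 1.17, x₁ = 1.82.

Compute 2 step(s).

f(x) = x² - 2
x₀ = 1.17, x₁ = 1.82

Secant formula: x_{n+1} = x_n - f(x_n)(x_n - x_{n-1})/(f(x_n) - f(x_{n-1}))

Iteration 1:
  f(1.170000) = -0.631100
  f(1.820000) = 1.312400
  x_2 = 1.820000 - 1.312400×(1.820000 - 1.170000)/(1.312400 - (-0.631100))
       = 1.381070
Iteration 2:
  f(1.820000) = 1.312400
  f(1.381070) = -0.092645
  x_3 = 1.381070 - (-0.092645)×(1.381070 - 1.820000)/(-0.092645 - 1.312400)
       = 1.410012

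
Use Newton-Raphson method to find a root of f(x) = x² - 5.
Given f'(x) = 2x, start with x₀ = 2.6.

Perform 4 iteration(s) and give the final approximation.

f(x) = x² - 5
f'(x) = 2x
x₀ = 2.6

Newton-Raphson formula: x_{n+1} = x_n - f(x_n)/f'(x_n)

Iteration 1:
  f(2.600000) = 1.760000
  f'(2.600000) = 5.200000
  x_1 = 2.600000 - 1.760000/5.200000 = 2.261538
Iteration 2:
  f(2.261538) = 0.114556
  f'(2.261538) = 4.523077
  x_2 = 2.261538 - 0.114556/4.523077 = 2.236211
Iteration 3:
  f(2.236211) = 0.000641
  f'(2.236211) = 4.472423
  x_3 = 2.236211 - 0.000641/4.472423 = 2.236068
Iteration 4:
  f(2.236068) = 0.000000
  f'(2.236068) = 4.472136
  x_4 = 2.236068 - 0.000000/4.472136 = 2.236068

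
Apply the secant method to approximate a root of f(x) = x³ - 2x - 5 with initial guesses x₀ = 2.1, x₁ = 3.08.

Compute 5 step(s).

f(x) = x³ - 2x - 5
x₀ = 2.1, x₁ = 3.08

Secant formula: x_{n+1} = x_n - f(x_n)(x_n - x_{n-1})/(f(x_n) - f(x_{n-1}))

Iteration 1:
  f(2.100000) = 0.061000
  f(3.080000) = 18.058112
  x_2 = 3.080000 - 18.058112×(3.080000 - 2.100000)/(18.058112 - 0.061000)
       = 2.096678
Iteration 2:
  f(3.080000) = 18.058112
  f(2.096678) = 0.023767
  x_3 = 2.096678 - 0.023767×(2.096678 - 3.080000)/(0.023767 - 18.058112)
       = 2.095382
Iteration 3:
  f(2.096678) = 0.023767
  f(2.095382) = 0.009279
  x_4 = 2.095382 - 0.009279×(2.095382 - 2.096678)/(0.009279 - 0.023767)
       = 2.094552
Iteration 4:
  f(2.095382) = 0.009279
  f(2.094552) = 0.000011
  x_5 = 2.094552 - 0.000011×(2.094552 - 2.095382)/(0.000011 - 0.009279)
       = 2.094551
Iteration 5:
  f(2.094552) = 0.000011
  f(2.094551) = 0.000000
  x_6 = 2.094551 - 0.000000×(2.094551 - 2.094552)/(0.000000 - 0.000011)
       = 2.094551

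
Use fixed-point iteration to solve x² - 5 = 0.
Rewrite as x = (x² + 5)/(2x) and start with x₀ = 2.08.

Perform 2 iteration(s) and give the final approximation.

Equation: x² - 5 = 0
Fixed-point form: x = (x² + 5)/(2x)
x₀ = 2.08

x_1 = g(2.080000) = 2.241923
x_2 = g(2.241923) = 2.236076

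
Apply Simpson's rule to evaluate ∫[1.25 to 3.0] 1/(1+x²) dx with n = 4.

f(x) = 1/(1+x²)
a = 1.25, b = 3.0, n = 4
h = (b - a)/n = 0.437500

Simpson's rule: (h/3)[f(x₀) + 4f(x₁) + 2f(x₂) + ... + f(xₙ)]

x_0 = 1.2500, f(x_0) = 0.390244, coefficient = 1
x_1 = 1.6875, f(x_1) = 0.259898, coefficient = 4
x_2 = 2.1250, f(x_2) = 0.181303, coefficient = 2
x_3 = 2.5625, f(x_3) = 0.132163, coefficient = 4
x_4 = 3.0000, f(x_4) = 0.100000, coefficient = 1

I ≈ (0.437500/3) × 2.421097 = 0.353077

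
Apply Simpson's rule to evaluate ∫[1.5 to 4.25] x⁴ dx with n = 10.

f(x) = x⁴
a = 1.5, b = 4.25, n = 10
h = (b - a)/n = 0.275000

Simpson's rule: (h/3)[f(x₀) + 4f(x₁) + 2f(x₂) + ... + f(xₙ)]

x_0 = 1.5000, f(x_0) = 5.062500, coefficient = 1
x_1 = 1.7750, f(x_1) = 9.926438, coefficient = 4
x_2 = 2.0500, f(x_2) = 17.661006, coefficient = 2
x_3 = 2.3250, f(x_3) = 29.220782, coefficient = 4
x_4 = 2.6000, f(x_4) = 45.697600, coefficient = 2
x_5 = 2.8750, f(x_5) = 68.320557, coefficient = 4
x_6 = 3.1500, f(x_6) = 98.456006, coefficient = 2
x_7 = 3.4250, f(x_7) = 137.607563, coefficient = 4
x_8 = 3.7000, f(x_8) = 187.416100, coefficient = 2
x_9 = 3.9750, f(x_9) = 249.659750, coefficient = 4
x_10 = 4.2500, f(x_10) = 326.253906, coefficient = 1

I ≈ (0.275000/3) × 3008.718189 = 275.799167
Exact value: 275.797070
Error: 0.002097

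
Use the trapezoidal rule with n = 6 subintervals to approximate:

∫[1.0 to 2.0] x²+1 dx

f(x) = x²+1
a = 1.0, b = 2.0, n = 6
h = (b - a)/n = 0.166667

Trapezoidal rule: (h/2)[f(x₀) + 2f(x₁) + 2f(x₂) + ... + f(xₙ)]

x_0 = 1.0000, f(x_0) = 2.000000, coefficient = 1
x_1 = 1.1667, f(x_1) = 2.361111, coefficient = 2
x_2 = 1.3333, f(x_2) = 2.777778, coefficient = 2
x_3 = 1.5000, f(x_3) = 3.250000, coefficient = 2
x_4 = 1.6667, f(x_4) = 3.777778, coefficient = 2
x_5 = 1.8333, f(x_5) = 4.361111, coefficient = 2
x_6 = 2.0000, f(x_6) = 5.000000, coefficient = 1

I ≈ (0.166667/2) × 40.055556 = 3.337963
Exact value: 3.333333
Error: 0.004630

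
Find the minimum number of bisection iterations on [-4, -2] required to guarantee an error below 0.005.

We need (b-a)/2^n ≤ 0.005
(-2 - (-4))/2^n ≤ 0.005
2/2^n ≤ 0.005
2^n ≥ 400
n ≥ log₂(400) = 8.64
n ≥ 9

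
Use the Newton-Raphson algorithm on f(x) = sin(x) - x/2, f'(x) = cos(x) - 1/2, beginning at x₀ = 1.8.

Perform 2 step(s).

f(x) = sin(x) - x/2
f'(x) = cos(x) - 1/2
x₀ = 1.8

Newton-Raphson formula: x_{n+1} = x_n - f(x_n)/f'(x_n)

Iteration 1:
  f(1.800000) = 0.073848
  f'(1.800000) = -0.727202
  x_1 = 1.800000 - 0.073848/(-0.727202) = 1.901550
Iteration 2:
  f(1.901550) = -0.004977
  f'(1.901550) = -0.824756
  x_2 = 1.901550 - (-0.004977)/(-0.824756) = 1.895515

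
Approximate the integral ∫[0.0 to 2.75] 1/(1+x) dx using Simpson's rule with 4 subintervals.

f(x) = 1/(1+x)
a = 0.0, b = 2.75, n = 4
h = (b - a)/n = 0.687500

Simpson's rule: (h/3)[f(x₀) + 4f(x₁) + 2f(x₂) + ... + f(xₙ)]

x_0 = 0.0000, f(x_0) = 1.000000, coefficient = 1
x_1 = 0.6875, f(x_1) = 0.592593, coefficient = 4
x_2 = 1.3750, f(x_2) = 0.421053, coefficient = 2
x_3 = 2.0625, f(x_3) = 0.326531, coefficient = 4
x_4 = 2.7500, f(x_4) = 0.266667, coefficient = 1

I ≈ (0.687500/3) × 5.785265 = 1.325790
Exact value: 1.321756
Error: 0.004034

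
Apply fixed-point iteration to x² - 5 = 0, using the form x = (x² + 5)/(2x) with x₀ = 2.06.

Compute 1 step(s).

Equation: x² - 5 = 0
Fixed-point form: x = (x² + 5)/(2x)
x₀ = 2.06

x_1 = g(2.060000) = 2.243592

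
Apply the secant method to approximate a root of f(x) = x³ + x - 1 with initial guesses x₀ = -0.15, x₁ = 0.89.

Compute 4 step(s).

f(x) = x³ + x - 1
x₀ = -0.15, x₁ = 0.89

Secant formula: x_{n+1} = x_n - f(x_n)(x_n - x_{n-1})/(f(x_n) - f(x_{n-1}))

Iteration 1:
  f(-0.150000) = -1.153375
  f(0.890000) = 0.594969
  x_2 = 0.890000 - 0.594969×(0.890000 - (-0.150000))/(0.594969 - (-1.153375))
       = 0.536084
Iteration 2:
  f(0.890000) = 0.594969
  f(0.536084) = -0.309854
  x_3 = 0.536084 - (-0.309854)×(0.536084 - 0.890000)/(-0.309854 - 0.594969)
       = 0.657281
Iteration 3:
  f(0.536084) = -0.309854
  f(0.657281) = -0.058761
  x_4 = 0.657281 - (-0.058761)×(0.657281 - 0.536084)/(-0.058761 - (-0.309854))
       = 0.685644
Iteration 4:
  f(0.657281) = -0.058761
  f(0.685644) = 0.007971
  x_5 = 0.685644 - 0.007971×(0.685644 - 0.657281)/(0.007971 - (-0.058761))
       = 0.682256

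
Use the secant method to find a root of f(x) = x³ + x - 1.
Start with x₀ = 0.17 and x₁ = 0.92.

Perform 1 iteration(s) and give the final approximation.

f(x) = x³ + x - 1
x₀ = 0.17, x₁ = 0.92

Secant formula: x_{n+1} = x_n - f(x_n)(x_n - x_{n-1})/(f(x_n) - f(x_{n-1}))

Iteration 1:
  f(0.170000) = -0.825087
  f(0.920000) = 0.698688
  x_2 = 0.920000 - 0.698688×(0.920000 - 0.170000)/(0.698688 - (-0.825087))
       = 0.576107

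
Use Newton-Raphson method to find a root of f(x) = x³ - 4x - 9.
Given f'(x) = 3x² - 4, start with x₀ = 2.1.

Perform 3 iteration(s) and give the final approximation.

f(x) = x³ - 4x - 9
f'(x) = 3x² - 4
x₀ = 2.1

Newton-Raphson formula: x_{n+1} = x_n - f(x_n)/f'(x_n)

Iteration 1:
  f(2.100000) = -8.139000
  f'(2.100000) = 9.230000
  x_1 = 2.100000 - (-8.139000)/9.230000 = 2.981798
Iteration 2:
  f(2.981798) = 5.584341
  f'(2.981798) = 22.673367
  x_2 = 2.981798 - 5.584341/22.673367 = 2.735503
Iteration 3:
  f(2.735503) = 0.527699
  f'(2.735503) = 18.448935
  x_3 = 2.735503 - 0.527699/18.448935 = 2.706900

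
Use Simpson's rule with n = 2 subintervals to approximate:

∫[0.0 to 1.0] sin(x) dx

f(x) = sin(x)
a = 0.0, b = 1.0, n = 2
h = (b - a)/n = 0.500000

Simpson's rule: (h/3)[f(x₀) + 4f(x₁) + 2f(x₂) + ... + f(xₙ)]

x_0 = 0.0000, f(x_0) = 0.000000, coefficient = 1
x_1 = 0.5000, f(x_1) = 0.479426, coefficient = 4
x_2 = 1.0000, f(x_2) = 0.841471, coefficient = 1

I ≈ (0.500000/3) × 2.759173 = 0.459862
Exact value: 0.459698
Error: 0.000164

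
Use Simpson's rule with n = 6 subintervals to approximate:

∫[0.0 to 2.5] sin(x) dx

f(x) = sin(x)
a = 0.0, b = 2.5, n = 6
h = (b - a)/n = 0.416667

Simpson's rule: (h/3)[f(x₀) + 4f(x₁) + 2f(x₂) + ... + f(xₙ)]

x_0 = 0.0000, f(x_0) = 0.000000, coefficient = 1
x_1 = 0.4167, f(x_1) = 0.404715, coefficient = 4
x_2 = 0.8333, f(x_2) = 0.740177, coefficient = 2
x_3 = 1.2500, f(x_3) = 0.948985, coefficient = 4
x_4 = 1.6667, f(x_4) = 0.995408, coefficient = 2
x_5 = 2.0833, f(x_5) = 0.871503, coefficient = 4
x_6 = 2.5000, f(x_6) = 0.598472, coefficient = 1

I ≈ (0.416667/3) × 12.970451 = 1.801452
Exact value: 1.801144
Error: 0.000308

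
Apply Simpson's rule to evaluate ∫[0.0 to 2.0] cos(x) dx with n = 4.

f(x) = cos(x)
a = 0.0, b = 2.0, n = 4
h = (b - a)/n = 0.500000

Simpson's rule: (h/3)[f(x₀) + 4f(x₁) + 2f(x₂) + ... + f(xₙ)]

x_0 = 0.0000, f(x_0) = 1.000000, coefficient = 1
x_1 = 0.5000, f(x_1) = 0.877583, coefficient = 4
x_2 = 1.0000, f(x_2) = 0.540302, coefficient = 2
x_3 = 1.5000, f(x_3) = 0.070737, coefficient = 4
x_4 = 2.0000, f(x_4) = -0.416147, coefficient = 1

I ≈ (0.500000/3) × 5.457737 = 0.909623
Exact value: 0.909297
Error: 0.000325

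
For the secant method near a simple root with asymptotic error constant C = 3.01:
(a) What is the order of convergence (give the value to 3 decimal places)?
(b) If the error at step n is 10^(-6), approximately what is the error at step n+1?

(a) Secant method has superlinear convergence with order φ = (1+√5)/2 ≈ 1.618.
    This means |e_{n+1}| ≈ C|e_n|^1.618.

(b) With |e_n| = 10^(-6) and C = 3.01:
    |e_{n+1}| ≈ 3.01 × (10^(-6))^1.618 = 3.01 × 10^(-9.71)

(a) ≈ 1.618 (golden ratio); (b) |e_{n+1}| ≈ 5.893e-10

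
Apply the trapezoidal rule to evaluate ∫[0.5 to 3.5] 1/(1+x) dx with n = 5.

f(x) = 1/(1+x)
a = 0.5, b = 3.5, n = 5
h = (b - a)/n = 0.600000

Trapezoidal rule: (h/2)[f(x₀) + 2f(x₁) + 2f(x₂) + ... + f(xₙ)]

x_0 = 0.5000, f(x_0) = 0.666667, coefficient = 1
x_1 = 1.1000, f(x_1) = 0.476190, coefficient = 2
x_2 = 1.7000, f(x_2) = 0.370370, coefficient = 2
x_3 = 2.3000, f(x_3) = 0.303030, coefficient = 2
x_4 = 2.9000, f(x_4) = 0.256410, coefficient = 2
x_5 = 3.5000, f(x_5) = 0.222222, coefficient = 1

I ≈ (0.600000/2) × 3.700892 = 1.110268
Exact value: 1.098612
Error: 0.011655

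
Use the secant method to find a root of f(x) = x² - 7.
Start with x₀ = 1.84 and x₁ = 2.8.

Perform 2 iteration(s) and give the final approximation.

f(x) = x² - 7
x₀ = 1.84, x₁ = 2.8

Secant formula: x_{n+1} = x_n - f(x_n)(x_n - x_{n-1})/(f(x_n) - f(x_{n-1}))

Iteration 1:
  f(1.840000) = -3.614400
  f(2.800000) = 0.840000
  x_2 = 2.800000 - 0.840000×(2.800000 - 1.840000)/(0.840000 - (-3.614400))
       = 2.618966
Iteration 2:
  f(2.800000) = 0.840000
  f(2.618966) = -0.141020
  x_3 = 2.618966 - (-0.141020)×(2.618966 - 2.800000)/(-0.141020 - 0.840000)
       = 2.644989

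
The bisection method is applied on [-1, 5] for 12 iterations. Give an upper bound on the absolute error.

Bisection error bound: |error| ≤ (b-a)/2^n
|error| ≤ (5 - (-1))/2^12 = 6/2^12
|error| ≤ 0.0014648438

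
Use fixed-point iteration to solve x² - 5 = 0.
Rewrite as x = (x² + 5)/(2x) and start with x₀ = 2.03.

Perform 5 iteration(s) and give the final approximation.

Equation: x² - 5 = 0
Fixed-point form: x = (x² + 5)/(2x)
x₀ = 2.03

x_1 = g(2.030000) = 2.246527
x_2 = g(2.246527) = 2.236092
x_3 = g(2.236092) = 2.236068
x_4 = g(2.236068) = 2.236068
x_5 = g(2.236068) = 2.236068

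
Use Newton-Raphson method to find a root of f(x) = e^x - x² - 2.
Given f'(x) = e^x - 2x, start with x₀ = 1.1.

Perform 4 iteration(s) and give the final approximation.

f(x) = e^x - x² - 2
f'(x) = e^x - 2x
x₀ = 1.1

Newton-Raphson formula: x_{n+1} = x_n - f(x_n)/f'(x_n)

Iteration 1:
  f(1.100000) = -0.205834
  f'(1.100000) = 0.804166
  x_1 = 1.100000 - (-0.205834)/0.804166 = 1.355960
Iteration 2:
  f(1.355960) = 0.041856
  f'(1.355960) = 1.168564
  x_2 = 1.355960 - 0.041856/1.168564 = 1.320141
Iteration 3:
  f(1.320141) = 0.001177
  f'(1.320141) = 1.103667
  x_3 = 1.320141 - 0.001177/1.103667 = 1.319075
Iteration 4:
  f(1.319075) = 0.000001
  f'(1.319075) = 1.101810
  x_4 = 1.319075 - 0.000001/1.101810 = 1.319074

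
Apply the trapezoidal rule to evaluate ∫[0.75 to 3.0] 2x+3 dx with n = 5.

f(x) = 2x+3
a = 0.75, b = 3.0, n = 5
h = (b - a)/n = 0.450000

Trapezoidal rule: (h/2)[f(x₀) + 2f(x₁) + 2f(x₂) + ... + f(xₙ)]

x_0 = 0.7500, f(x_0) = 4.500000, coefficient = 1
x_1 = 1.2000, f(x_1) = 5.400000, coefficient = 2
x_2 = 1.6500, f(x_2) = 6.300000, coefficient = 2
x_3 = 2.1000, f(x_3) = 7.200000, coefficient = 2
x_4 = 2.5500, f(x_4) = 8.100000, coefficient = 2
x_5 = 3.0000, f(x_5) = 9.000000, coefficient = 1

I ≈ (0.450000/2) × 67.500000 = 15.187500
Exact value: 15.187500
Error: 0.000000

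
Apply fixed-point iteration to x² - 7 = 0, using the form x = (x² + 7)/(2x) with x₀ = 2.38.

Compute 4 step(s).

Equation: x² - 7 = 0
Fixed-point form: x = (x² + 7)/(2x)
x₀ = 2.38

x_1 = g(2.380000) = 2.660588
x_2 = g(2.660588) = 2.645793
x_3 = g(2.645793) = 2.645751
x_4 = g(2.645751) = 2.645751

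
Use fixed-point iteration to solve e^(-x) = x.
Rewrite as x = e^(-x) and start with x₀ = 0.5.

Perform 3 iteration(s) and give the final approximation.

Equation: e^(-x) = x
Fixed-point form: x = e^(-x)
x₀ = 0.5

x_1 = g(0.500000) = 0.606531
x_2 = g(0.606531) = 0.545239
x_3 = g(0.545239) = 0.579703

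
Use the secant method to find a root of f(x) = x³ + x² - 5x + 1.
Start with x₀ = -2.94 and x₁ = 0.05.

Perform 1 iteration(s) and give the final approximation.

f(x) = x³ + x² - 5x + 1
x₀ = -2.94, x₁ = 0.05

Secant formula: x_{n+1} = x_n - f(x_n)(x_n - x_{n-1})/(f(x_n) - f(x_{n-1}))

Iteration 1:
  f(-2.940000) = -1.068584
  f(0.050000) = 0.752625
  x_2 = 0.050000 - 0.752625×(0.050000 - (-2.940000))/(0.752625 - (-1.068584))
       = -1.185635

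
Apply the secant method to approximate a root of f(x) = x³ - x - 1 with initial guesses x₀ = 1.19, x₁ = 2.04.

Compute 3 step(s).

f(x) = x³ - x - 1
x₀ = 1.19, x₁ = 2.04

Secant formula: x_{n+1} = x_n - f(x_n)(x_n - x_{n-1})/(f(x_n) - f(x_{n-1}))

Iteration 1:
  f(1.190000) = -0.504841
  f(2.040000) = 5.449664
  x_2 = 2.040000 - 5.449664×(2.040000 - 1.190000)/(5.449664 - (-0.504841))
       = 1.262066
Iteration 2:
  f(2.040000) = 5.449664
  f(1.262066) = -0.251836
  x_3 = 1.262066 - (-0.251836)×(1.262066 - 2.040000)/(-0.251836 - 5.449664)
       = 1.296427
Iteration 3:
  f(1.262066) = -0.251836
  f(1.296427) = -0.117492
  x_4 = 1.296427 - (-0.117492)×(1.296427 - 1.262066)/(-0.117492 - (-0.251836))
       = 1.326478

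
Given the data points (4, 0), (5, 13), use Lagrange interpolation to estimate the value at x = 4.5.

Lagrange interpolation formula:
P(x) = Σ yᵢ × Lᵢ(x)
where Lᵢ(x) = Π_{j≠i} (x - xⱼ)/(xᵢ - xⱼ)

L_0(4.5) = (4.5 - 5)/(4 - 5) = 0.500000
L_1(4.5) = (4.5 - 4)/(5 - 4) = 0.500000

P(4.5) = 0×L_0(4.5) + 13×L_1(4.5)
P(4.5) = 6.500000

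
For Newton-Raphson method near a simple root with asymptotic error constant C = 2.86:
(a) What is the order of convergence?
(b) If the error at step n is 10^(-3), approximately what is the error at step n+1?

(a) Newton-Raphson has quadratic (order 2) convergence near simple roots.
    This means |e_{n+1}| ≈ C|e_n|².

(b) With |e_n| = 10^(-3) and C = 2.86:
    |e_{n+1}| ≈ 2.86 × (10^(-3))² = 2.86 × 10^(-6)

(a) 2 (quadratic); (b) |e_{n+1}| ≈ 2.860e-06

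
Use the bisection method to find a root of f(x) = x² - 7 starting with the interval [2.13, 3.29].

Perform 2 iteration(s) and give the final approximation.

f(x) = x² - 7
Initial interval: [2.13, 3.29]

Iteration 1:
  c_1 = (2.130000 + 3.290000)/2 = 2.710000
  f(c_1) = f(2.710000) = 0.344100
  f(a) × f(c) < 0, new interval: [2.130000, 2.710000]
Iteration 2:
  c_2 = (2.130000 + 2.710000)/2 = 2.420000
  f(c_2) = f(2.420000) = -1.143600
  f(a) × f(c) ≥ 0, new interval: [2.420000, 2.710000]

After 2 iteration(s), the approximation is c_2 = 2.420000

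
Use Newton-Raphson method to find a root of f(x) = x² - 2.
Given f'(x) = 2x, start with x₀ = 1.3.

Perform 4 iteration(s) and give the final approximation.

f(x) = x² - 2
f'(x) = 2x
x₀ = 1.3

Newton-Raphson formula: x_{n+1} = x_n - f(x_n)/f'(x_n)

Iteration 1:
  f(1.300000) = -0.310000
  f'(1.300000) = 2.600000
  x_1 = 1.300000 - (-0.310000)/2.600000 = 1.419231
Iteration 2:
  f(1.419231) = 0.014216
  f'(1.419231) = 2.838462
  x_2 = 1.419231 - 0.014216/2.838462 = 1.414222
Iteration 3:
  f(1.414222) = 0.000025
  f'(1.414222) = 2.828445
  x_3 = 1.414222 - 0.000025/2.828445 = 1.414214
Iteration 4:
  f(1.414214) = 0.000000
  f'(1.414214) = 2.828427
  x_4 = 1.414214 - 0.000000/2.828427 = 1.414214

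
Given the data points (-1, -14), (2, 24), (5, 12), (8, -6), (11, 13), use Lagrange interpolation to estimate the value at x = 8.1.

Lagrange interpolation formula:
P(x) = Σ yᵢ × Lᵢ(x)
where Lᵢ(x) = Π_{j≠i} (x - xⱼ)/(xᵢ - xⱼ)

L_0(8.1) = (8.1 - 2)/(-1 - 2) × (8.1 - 5)/(-1 - 5) × (8.1 - 8)/(-1 - 8) × (8.1 - 11)/(-1 - 11) = -0.002821
L_1(8.1) = (8.1 - (-1))/(2 - (-1)) × (8.1 - 5)/(2 - 5) × (8.1 - 8)/(2 - 8) × (8.1 - 11)/(2 - 11) = 0.016833
L_2(8.1) = (8.1 - (-1))/(5 - (-1)) × (8.1 - 2)/(5 - 2) × (8.1 - 8)/(5 - 8) × (8.1 - 11)/(5 - 11) = -0.049685
L_3(8.1) = (8.1 - (-1))/(8 - (-1)) × (8.1 - 2)/(8 - 2) × (8.1 - 5)/(8 - 5) × (8.1 - 11)/(8 - 11) = 1.026821
L_4(8.1) = (8.1 - (-1))/(11 - (-1)) × (8.1 - 2)/(11 - 2) × (8.1 - 5)/(11 - 5) × (8.1 - 8)/(11 - 8) = 0.008852

P(8.1) = (-14)×L_0(8.1) + 24×L_1(8.1) + 12×L_2(8.1) + (-6)×L_3(8.1) + 13×L_4(8.1)
P(8.1) = -6.198580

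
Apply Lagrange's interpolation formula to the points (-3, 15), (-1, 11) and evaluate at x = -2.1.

Lagrange interpolation formula:
P(x) = Σ yᵢ × Lᵢ(x)
where Lᵢ(x) = Π_{j≠i} (x - xⱼ)/(xᵢ - xⱼ)

L_0(-2.1) = (-2.1 - (-1))/(-3 - (-1)) = 0.550000
L_1(-2.1) = (-2.1 - (-3))/(-1 - (-3)) = 0.450000

P(-2.1) = 15×L_0(-2.1) + 11×L_1(-2.1)
P(-2.1) = 13.200000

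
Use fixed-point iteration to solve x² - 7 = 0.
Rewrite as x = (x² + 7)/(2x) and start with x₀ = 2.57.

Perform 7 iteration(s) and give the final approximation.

Equation: x² - 7 = 0
Fixed-point form: x = (x² + 7)/(2x)
x₀ = 2.57

x_1 = g(2.570000) = 2.646868
x_2 = g(2.646868) = 2.645752
x_3 = g(2.645752) = 2.645751
x_4 = g(2.645751) = 2.645751
x_5 = g(2.645751) = 2.645751
x_6 = g(2.645751) = 2.645751
x_7 = g(2.645751) = 2.645751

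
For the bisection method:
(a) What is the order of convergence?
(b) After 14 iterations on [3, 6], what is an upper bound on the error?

(a) Bisection has linear (order 1) convergence; the error is halved each step.

(b) Error bound = (b-a)/2^n = (6 - 3)/2^{14}
    = 3/2^{14}

(a) 1 (linear); (b) error ≤ 1.83e-04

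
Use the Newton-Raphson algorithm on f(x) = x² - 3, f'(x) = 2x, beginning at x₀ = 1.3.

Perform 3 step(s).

f(x) = x² - 3
f'(x) = 2x
x₀ = 1.3

Newton-Raphson formula: x_{n+1} = x_n - f(x_n)/f'(x_n)

Iteration 1:
  f(1.300000) = -1.310000
  f'(1.300000) = 2.600000
  x_1 = 1.300000 - (-1.310000)/2.600000 = 1.803846
Iteration 2:
  f(1.803846) = 0.253861
  f'(1.803846) = 3.607692
  x_2 = 1.803846 - 0.253861/3.607692 = 1.733480
Iteration 3:
  f(1.733480) = 0.004951
  f'(1.733480) = 3.466959
  x_3 = 1.733480 - 0.004951/3.466959 = 1.732051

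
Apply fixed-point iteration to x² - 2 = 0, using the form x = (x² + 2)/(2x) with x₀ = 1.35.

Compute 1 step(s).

Equation: x² - 2 = 0
Fixed-point form: x = (x² + 2)/(2x)
x₀ = 1.35

x_1 = g(1.350000) = 1.415741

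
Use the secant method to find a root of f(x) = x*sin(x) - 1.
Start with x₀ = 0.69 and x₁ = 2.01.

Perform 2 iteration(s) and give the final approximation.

f(x) = x*sin(x) - 1
x₀ = 0.69, x₁ = 2.01

Secant formula: x_{n+1} = x_n - f(x_n)(x_n - x_{n-1})/(f(x_n) - f(x_{n-1}))

Iteration 1:
  f(0.690000) = -0.560789
  f(2.010000) = 0.819232
  x_2 = 2.010000 - 0.819232×(2.010000 - 0.690000)/(0.819232 - (-0.560789))
       = 1.226399
Iteration 2:
  f(2.010000) = 0.819232
  f(1.226399) = 0.154384
  x_3 = 1.226399 - 0.154384×(1.226399 - 2.010000)/(0.154384 - 0.819232)
       = 1.044440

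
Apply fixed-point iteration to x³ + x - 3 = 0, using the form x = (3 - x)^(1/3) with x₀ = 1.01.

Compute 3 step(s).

Equation: x³ + x - 3 = 0
Fixed-point form: x = (3 - x)^(1/3)
x₀ = 1.01

x_1 = g(1.010000) = 1.257818
x_2 = g(1.257818) = 1.203274
x_3 = g(1.203274) = 1.215702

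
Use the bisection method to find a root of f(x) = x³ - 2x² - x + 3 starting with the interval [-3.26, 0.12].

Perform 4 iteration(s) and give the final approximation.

f(x) = x³ - 2x² - x + 3
Initial interval: [-3.26, 0.12]

Iteration 1:
  c_1 = (-3.260000 + 0.120000)/2 = -1.570000
  f(c_1) = f(-1.570000) = -4.229693
  f(a) × f(c) ≥ 0, new interval: [-1.570000, 0.120000]
Iteration 2:
  c_2 = (-1.570000 + 0.120000)/2 = -0.725000
  f(c_2) = f(-0.725000) = 2.292672
  f(a) × f(c) < 0, new interval: [-1.570000, -0.725000]
Iteration 3:
  c_3 = (-1.570000 + (-0.725000))/2 = -1.147500
  f(c_3) = f(-1.147500) = 0.003010
  f(a) × f(c) < 0, new interval: [-1.570000, -1.147500]
Iteration 4:
  c_4 = (-1.570000 + (-1.147500))/2 = -1.358750
  f(c_4) = f(-1.358750) = -1.842179
  f(a) × f(c) ≥ 0, new interval: [-1.358750, -1.147500]

After 4 iteration(s), the approximation is c_4 = -1.358750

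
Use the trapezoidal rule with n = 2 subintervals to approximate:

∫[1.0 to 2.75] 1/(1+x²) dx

f(x) = 1/(1+x²)
a = 1.0, b = 2.75, n = 2
h = (b - a)/n = 0.875000

Trapezoidal rule: (h/2)[f(x₀) + 2f(x₁) + 2f(x₂) + ... + f(xₙ)]

x_0 = 1.0000, f(x_0) = 0.500000, coefficient = 1
x_1 = 1.8750, f(x_1) = 0.221453, coefficient = 2
x_2 = 2.7500, f(x_2) = 0.116788, coefficient = 1

I ≈ (0.875000/2) × 1.059695 = 0.463617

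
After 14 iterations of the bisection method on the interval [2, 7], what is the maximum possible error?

Bisection error bound: |error| ≤ (b-a)/2^n
|error| ≤ (7 - 2)/2^14 = 5/2^14
|error| ≤ 0.0003051758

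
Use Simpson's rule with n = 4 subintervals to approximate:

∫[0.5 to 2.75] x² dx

f(x) = x²
a = 0.5, b = 2.75, n = 4
h = (b - a)/n = 0.562500

Simpson's rule: (h/3)[f(x₀) + 4f(x₁) + 2f(x₂) + ... + f(xₙ)]

x_0 = 0.5000, f(x_0) = 0.250000, coefficient = 1
x_1 = 1.0625, f(x_1) = 1.128906, coefficient = 4
x_2 = 1.6250, f(x_2) = 2.640625, coefficient = 2
x_3 = 2.1875, f(x_3) = 4.785156, coefficient = 4
x_4 = 2.7500, f(x_4) = 7.562500, coefficient = 1

I ≈ (0.562500/3) × 36.750000 = 6.890625
Exact value: 6.890625
Error: 0.000000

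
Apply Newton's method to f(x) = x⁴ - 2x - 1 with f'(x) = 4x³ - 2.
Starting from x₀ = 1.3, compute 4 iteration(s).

f(x) = x⁴ - 2x - 1
f'(x) = 4x³ - 2
x₀ = 1.3

Newton-Raphson formula: x_{n+1} = x_n - f(x_n)/f'(x_n)

Iteration 1:
  f(1.300000) = -0.743900
  f'(1.300000) = 6.788000
  x_1 = 1.300000 - (-0.743900)/6.788000 = 1.409590
Iteration 2:
  f(1.409590) = 0.128771
  f'(1.409590) = 9.203116
  x_2 = 1.409590 - 0.128771/9.203116 = 1.395598
Iteration 3:
  f(1.395598) = 0.002319
  f'(1.395598) = 8.872799
  x_3 = 1.395598 - 0.002319/8.872799 = 1.395337
Iteration 4:
  f(1.395337) = 0.000001
  f'(1.395337) = 8.866693
  x_4 = 1.395337 - 0.000001/8.866693 = 1.395337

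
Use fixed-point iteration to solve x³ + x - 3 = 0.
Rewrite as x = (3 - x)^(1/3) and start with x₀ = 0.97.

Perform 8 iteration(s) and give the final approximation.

Equation: x³ + x - 3 = 0
Fixed-point form: x = (3 - x)^(1/3)
x₀ = 0.97

x_1 = g(0.970000) = 1.266189
x_2 = g(1.266189) = 1.201344
x_3 = g(1.201344) = 1.216138
x_4 = g(1.216138) = 1.212794
x_5 = g(1.212794) = 1.213551
x_6 = g(1.213551) = 1.213380
x_7 = g(1.213380) = 1.213419
x_8 = g(1.213419) = 1.213410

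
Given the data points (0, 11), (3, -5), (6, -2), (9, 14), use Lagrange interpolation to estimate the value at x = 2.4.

Lagrange interpolation formula:
P(x) = Σ yᵢ × Lᵢ(x)
where Lᵢ(x) = Π_{j≠i} (x - xⱼ)/(xᵢ - xⱼ)

L_0(2.4) = (2.4 - 3)/(0 - 3) × (2.4 - 6)/(0 - 6) × (2.4 - 9)/(0 - 9) = 0.088000
L_1(2.4) = (2.4 - 0)/(3 - 0) × (2.4 - 6)/(3 - 6) × (2.4 - 9)/(3 - 9) = 1.056000
L_2(2.4) = (2.4 - 0)/(6 - 0) × (2.4 - 3)/(6 - 3) × (2.4 - 9)/(6 - 9) = -0.176000
L_3(2.4) = (2.4 - 0)/(9 - 0) × (2.4 - 3)/(9 - 3) × (2.4 - 6)/(9 - 6) = 0.032000

P(2.4) = 11×L_0(2.4) + (-5)×L_1(2.4) + (-2)×L_2(2.4) + 14×L_3(2.4)
P(2.4) = -3.512000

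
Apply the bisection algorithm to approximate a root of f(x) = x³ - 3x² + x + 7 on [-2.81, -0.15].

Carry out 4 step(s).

f(x) = x³ - 3x² + x + 7
Initial interval: [-2.81, -0.15]

Iteration 1:
  c_1 = (-2.810000 + (-0.150000))/2 = -1.480000
  f(c_1) = f(-1.480000) = -4.292992
  f(a) × f(c) ≥ 0, new interval: [-1.480000, -0.150000]
Iteration 2:
  c_2 = (-1.480000 + (-0.150000))/2 = -0.815000
  f(c_2) = f(-0.815000) = 3.650982
  f(a) × f(c) < 0, new interval: [-1.480000, -0.815000]
Iteration 3:
  c_3 = (-1.480000 + (-0.815000))/2 = -1.147500
  f(c_3) = f(-1.147500) = 0.391253
  f(a) × f(c) < 0, new interval: [-1.480000, -1.147500]
Iteration 4:
  c_4 = (-1.480000 + (-1.147500))/2 = -1.313750
  f(c_4) = f(-1.313750) = -1.759020
  f(a) × f(c) ≥ 0, new interval: [-1.313750, -1.147500]

After 4 iteration(s), the approximation is c_4 = -1.313750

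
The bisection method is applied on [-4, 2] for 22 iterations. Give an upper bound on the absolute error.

Bisection error bound: |error| ≤ (b-a)/2^n
|error| ≤ (2 - (-4))/2^22 = 6/2^22
|error| ≤ 0.0000014305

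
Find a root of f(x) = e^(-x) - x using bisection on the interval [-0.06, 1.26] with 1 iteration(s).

f(x) = e^(-x) - x
Initial interval: [-0.06, 1.26]

Iteration 1:
  c_1 = (-0.060000 + 1.260000)/2 = 0.600000
  f(c_1) = f(0.600000) = -0.051188
  f(a) × f(c) < 0, new interval: [-0.060000, 0.600000]

After 1 iteration(s), the approximation is c_1 = 0.600000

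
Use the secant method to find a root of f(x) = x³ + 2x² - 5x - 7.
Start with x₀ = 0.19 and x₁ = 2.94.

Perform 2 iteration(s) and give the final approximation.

f(x) = x³ + 2x² - 5x - 7
x₀ = 0.19, x₁ = 2.94

Secant formula: x_{n+1} = x_n - f(x_n)(x_n - x_{n-1})/(f(x_n) - f(x_{n-1}))

Iteration 1:
  f(0.190000) = -7.870941
  f(2.940000) = 20.999384
  x_2 = 2.940000 - 20.999384×(2.940000 - 0.190000)/(20.999384 - (-7.870941))
       = 0.939735
Iteration 2:
  f(2.940000) = 20.999384
  f(0.939735) = -9.102590
  x_3 = 0.939735 - (-9.102590)×(0.939735 - 2.940000)/(-9.102590 - 20.999384)
       = 1.544599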